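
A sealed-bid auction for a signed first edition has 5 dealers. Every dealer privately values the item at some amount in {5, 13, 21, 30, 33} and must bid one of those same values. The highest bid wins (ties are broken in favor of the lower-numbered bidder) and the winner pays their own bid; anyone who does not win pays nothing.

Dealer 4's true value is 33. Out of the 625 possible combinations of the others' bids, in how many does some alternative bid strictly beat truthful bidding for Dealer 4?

Others bid (5, 5, 5, 5): truth gives 0; bid 13 gives 20 > 0. Violating.
Others bid (5, 5, 5, 13): truth gives 0; bid 13 gives 20 > 0. Violating.
Others bid (5, 5, 5, 21): truth gives 0; bid 21 gives 12 > 0. Violating.
Others bid (5, 5, 5, 30): truth gives 0; bid 30 gives 3 > 0. Violating.
Others bid (5, 5, 5, 33): truth gives 0; no alternative beats it.
Others bid (5, 5, 13, 33): truth gives 0; no alternative beats it.
(Checking all 625 profiles: 108 have a profitable deviation, 517 do not.)

108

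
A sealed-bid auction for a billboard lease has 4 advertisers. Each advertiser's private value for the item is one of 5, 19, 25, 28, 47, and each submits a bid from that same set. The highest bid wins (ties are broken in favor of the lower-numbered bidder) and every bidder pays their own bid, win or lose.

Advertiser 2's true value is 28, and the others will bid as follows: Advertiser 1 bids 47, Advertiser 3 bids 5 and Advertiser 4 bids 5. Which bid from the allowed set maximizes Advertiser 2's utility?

Bid 5: loses but pays 5, utility -5.
Bid 19: loses but pays 19, utility -19.
Bid 25: loses but pays 25, utility -25.
Bid 28: loses but pays 28, utility -28.
Bid 47: loses but pays 47, utility -47.
The best choice is 5 with utility -5.

5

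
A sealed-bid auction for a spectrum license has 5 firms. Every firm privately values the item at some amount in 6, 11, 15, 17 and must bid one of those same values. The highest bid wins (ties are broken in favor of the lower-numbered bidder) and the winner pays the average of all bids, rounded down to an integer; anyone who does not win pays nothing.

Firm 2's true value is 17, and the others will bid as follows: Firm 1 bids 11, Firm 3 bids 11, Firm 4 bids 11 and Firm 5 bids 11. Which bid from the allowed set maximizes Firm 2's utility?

15

Bid 6: loses, pays 0, utility 0.
Bid 11: loses, pays 0, utility 0.
Bid 15: wins, pays 11, utility 17 - 11 = 6.
Bid 17: wins, pays 12, utility 17 - 12 = 5.
The best choice is 15 with utility 6.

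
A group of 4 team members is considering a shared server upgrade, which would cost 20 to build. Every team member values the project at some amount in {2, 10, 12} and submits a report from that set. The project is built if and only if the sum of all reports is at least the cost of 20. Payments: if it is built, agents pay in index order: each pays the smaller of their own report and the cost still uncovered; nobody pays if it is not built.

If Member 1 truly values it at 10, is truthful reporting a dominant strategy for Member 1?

No

Consider the case where Member 2 reports 2, Member 3 reports 10 and Member 4 reports 10.
Truthful report 10: project built, pays 10, utility 10 - 10 = 0.
Report 2 instead: project built, pays 2, utility 10 - 2 = 8.
Since 8 > 0, reporting 2 is strictly better here, so truthful reporting is not dominant.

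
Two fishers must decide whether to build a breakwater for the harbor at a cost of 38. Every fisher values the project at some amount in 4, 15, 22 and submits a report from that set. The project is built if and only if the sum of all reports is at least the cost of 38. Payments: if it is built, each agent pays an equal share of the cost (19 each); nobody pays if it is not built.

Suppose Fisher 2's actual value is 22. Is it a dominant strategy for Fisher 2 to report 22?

Yes

Check each profile of the others' reports and compare truth against every alternative report.
Others report (22): truth gives 3, best alternative gives 0.
Others report (4): truth gives 0, best alternative gives 0.
Others report (15): truth gives 0, best alternative gives 0.
In every case the truthful report is at least as good as any alternative, so it is a dominant strategy.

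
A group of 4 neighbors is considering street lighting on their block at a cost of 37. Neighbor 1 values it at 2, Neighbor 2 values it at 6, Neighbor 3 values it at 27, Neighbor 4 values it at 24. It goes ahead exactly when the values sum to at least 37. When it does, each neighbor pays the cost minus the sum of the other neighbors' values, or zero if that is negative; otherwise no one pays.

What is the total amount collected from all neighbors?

Total value 59 ≥ cost 37, so it is built.
Neighbor 1: others sum to 57; max(0, 37 - 57) = 0.
Neighbor 2: others sum to 53; max(0, 37 - 53) = 0.
Neighbor 3: others sum to 32; max(0, 37 - 32) = 5.
Neighbor 4: others sum to 35; max(0, 37 - 35) = 2.
Total collected = 0 + 0 + 5 + 2 = 7.

7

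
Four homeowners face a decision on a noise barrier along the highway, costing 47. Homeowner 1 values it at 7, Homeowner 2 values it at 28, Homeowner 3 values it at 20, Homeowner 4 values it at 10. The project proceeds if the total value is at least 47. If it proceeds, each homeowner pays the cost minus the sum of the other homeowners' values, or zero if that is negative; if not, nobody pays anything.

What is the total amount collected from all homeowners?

12

Total value 65 ≥ cost 47, so it is built.
Homeowner 1: others sum to 58; max(0, 47 - 58) = 0.
Homeowner 2: others sum to 37; max(0, 47 - 37) = 10.
Homeowner 3: others sum to 45; max(0, 47 - 45) = 2.
Homeowner 4: others sum to 55; max(0, 47 - 55) = 0.
Total collected = 0 + 10 + 2 + 0 = 12.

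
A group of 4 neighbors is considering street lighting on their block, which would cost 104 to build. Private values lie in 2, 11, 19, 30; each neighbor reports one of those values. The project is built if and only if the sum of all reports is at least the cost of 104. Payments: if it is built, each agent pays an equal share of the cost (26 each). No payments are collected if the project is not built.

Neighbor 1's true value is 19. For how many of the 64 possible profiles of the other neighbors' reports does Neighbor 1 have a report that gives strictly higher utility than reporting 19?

1

Others report (30, 30, 30): truth gives -7; report 2 gives 0 > -7. Violating.
Others report (2, 2, 2): truth gives 0; no alternative beats it.
Others report (2, 2, 11): truth gives 0; no alternative beats it.
(Checking all 64 profiles: 1 has a profitable deviation, 63 do not.)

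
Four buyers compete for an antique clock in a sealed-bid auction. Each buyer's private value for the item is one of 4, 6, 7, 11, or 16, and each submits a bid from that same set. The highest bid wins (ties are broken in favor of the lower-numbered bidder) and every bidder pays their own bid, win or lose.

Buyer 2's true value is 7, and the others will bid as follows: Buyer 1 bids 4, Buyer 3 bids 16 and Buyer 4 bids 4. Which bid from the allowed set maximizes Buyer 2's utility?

Bid 4: loses but pays 4, utility -4.
Bid 6: loses but pays 6, utility -6.
Bid 7: loses but pays 7, utility -7.
Bid 11: loses but pays 11, utility -11.
Bid 16: wins, pays 16, utility 7 - 16 = -9.
The best choice is 4 with utility -4.

4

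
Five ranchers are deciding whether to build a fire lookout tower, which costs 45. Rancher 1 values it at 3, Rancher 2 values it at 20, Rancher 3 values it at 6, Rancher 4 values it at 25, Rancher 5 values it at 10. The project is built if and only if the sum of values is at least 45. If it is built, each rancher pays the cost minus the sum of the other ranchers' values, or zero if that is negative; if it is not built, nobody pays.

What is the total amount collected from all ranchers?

Total value 64 ≥ cost 45, so it is built.
Rancher 1: others sum to 61; max(0, 45 - 61) = 0.
Rancher 2: others sum to 44; max(0, 45 - 44) = 1.
Rancher 3: others sum to 58; max(0, 45 - 58) = 0.
Rancher 4: others sum to 39; max(0, 45 - 39) = 6.
Rancher 5: others sum to 54; max(0, 45 - 54) = 0.
Total collected = 0 + 1 + 0 + 6 + 0 = 7.

7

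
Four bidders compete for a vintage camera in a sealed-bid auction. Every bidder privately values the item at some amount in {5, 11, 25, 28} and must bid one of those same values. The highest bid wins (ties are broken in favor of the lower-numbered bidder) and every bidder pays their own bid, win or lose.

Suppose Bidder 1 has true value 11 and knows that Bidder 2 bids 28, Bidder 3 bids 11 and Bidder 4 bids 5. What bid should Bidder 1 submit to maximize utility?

5

Bid 5: loses but pays 5, utility -5.
Bid 11: loses but pays 11, utility -11.
Bid 25: loses but pays 25, utility -25.
Bid 28: wins, pays 28, utility 11 - 28 = -17.
The best choice is 5 with utility -5.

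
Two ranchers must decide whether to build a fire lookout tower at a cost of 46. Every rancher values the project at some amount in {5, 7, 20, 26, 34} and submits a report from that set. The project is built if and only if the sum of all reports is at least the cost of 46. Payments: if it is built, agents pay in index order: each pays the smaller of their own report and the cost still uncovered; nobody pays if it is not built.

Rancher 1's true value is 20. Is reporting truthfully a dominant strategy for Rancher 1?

Check each profile of the others' reports and compare truth against every alternative report.
Others report (5): truth gives 0, best alternative gives 0.
Others report (7): truth gives 0, best alternative gives 0.
Others report (20): truth gives 0, best alternative gives 0.
Others report (26): truth gives 0, best alternative gives 0.
Others report (34): truth gives 0, best alternative gives 0.
In every case the truthful report is at least as good as any alternative, so it is a dominant strategy.

Yes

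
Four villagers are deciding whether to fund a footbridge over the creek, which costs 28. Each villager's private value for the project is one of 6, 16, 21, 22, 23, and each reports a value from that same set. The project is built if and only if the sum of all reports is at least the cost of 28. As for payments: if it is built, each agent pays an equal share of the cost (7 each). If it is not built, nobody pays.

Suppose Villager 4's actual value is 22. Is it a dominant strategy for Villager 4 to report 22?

Yes

Check each profile of the others' reports and compare truth against every alternative report.
Others report (6, 6, 6): truth gives 15, best alternative gives 15.
Others report (6, 6, 16): truth gives 15, best alternative gives 15.
Others report (6, 6, 21): truth gives 15, best alternative gives 15.
Others report (6, 6, 22): truth gives 15, best alternative gives 15.
Others report (6, 6, 23): truth gives 15, best alternative gives 15.
Others report (6, 16, 6): truth gives 15, best alternative gives 15.
(Remaining 119 profiles checked similarly; truth is weakly best in each.)
In every case the truthful report is at least as good as any alternative, so it is a dominant strategy.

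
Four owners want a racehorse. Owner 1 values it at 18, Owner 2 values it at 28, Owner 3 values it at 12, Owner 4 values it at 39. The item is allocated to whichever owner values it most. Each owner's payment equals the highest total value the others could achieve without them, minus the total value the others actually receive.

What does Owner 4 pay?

28

Owner 4 has the highest value and receives the item.
Without Owner 4, the item would go to the next-highest value, 28, so the others could achieve 28.
With Owner 4 present and winning, the others receive nothing, so their total is 0.
Payment = 28 - 0 = 28.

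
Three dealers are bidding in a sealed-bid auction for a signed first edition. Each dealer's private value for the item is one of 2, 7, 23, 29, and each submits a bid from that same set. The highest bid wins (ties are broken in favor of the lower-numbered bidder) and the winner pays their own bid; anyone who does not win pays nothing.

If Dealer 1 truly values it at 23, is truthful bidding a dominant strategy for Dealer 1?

No

Consider the case where Dealer 2 bids 2 and Dealer 3 bids 2.
Truthful bid 23: wins, pays 23, utility 23 - 23 = 0.
Bid 2 instead: wins, pays 2, utility 23 - 2 = 21.
Since 21 > 0, bidding 2 is strictly better here, so truthful bidding is not dominant.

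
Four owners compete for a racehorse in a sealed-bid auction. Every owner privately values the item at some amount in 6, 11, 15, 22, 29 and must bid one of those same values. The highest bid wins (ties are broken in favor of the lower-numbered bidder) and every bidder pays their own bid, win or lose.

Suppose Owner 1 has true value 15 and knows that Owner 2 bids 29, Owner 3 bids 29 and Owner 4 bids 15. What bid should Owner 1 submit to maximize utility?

Bid 6: loses but pays 6, utility -6.
Bid 11: loses but pays 11, utility -11.
Bid 15: loses but pays 15, utility -15.
Bid 22: loses but pays 22, utility -22.
Bid 29: wins, pays 29, utility 15 - 29 = -14.
The best choice is 6 with utility -6.

6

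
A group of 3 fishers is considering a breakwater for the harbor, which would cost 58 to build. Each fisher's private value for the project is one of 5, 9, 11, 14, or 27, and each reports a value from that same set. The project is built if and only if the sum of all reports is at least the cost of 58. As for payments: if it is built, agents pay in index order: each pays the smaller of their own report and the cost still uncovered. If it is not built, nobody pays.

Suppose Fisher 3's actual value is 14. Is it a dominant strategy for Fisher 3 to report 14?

Yes

Check each profile of the others' reports and compare truth against every alternative report.
Others report (27, 27): truth gives 10, best alternative gives 10.
Others report (5, 5): truth gives 0, best alternative gives 0.
Others report (5, 9): truth gives 0, best alternative gives 0.
Others report (5, 11): truth gives 0, best alternative gives 0.
Others report (5, 14): truth gives 0, best alternative gives 0.
Others report (5, 27): truth gives 0, best alternative gives 0.
(Remaining 19 profiles checked similarly; truth is weakly best in each.)
In every case the truthful report is at least as good as any alternative, so it is a dominant strategy.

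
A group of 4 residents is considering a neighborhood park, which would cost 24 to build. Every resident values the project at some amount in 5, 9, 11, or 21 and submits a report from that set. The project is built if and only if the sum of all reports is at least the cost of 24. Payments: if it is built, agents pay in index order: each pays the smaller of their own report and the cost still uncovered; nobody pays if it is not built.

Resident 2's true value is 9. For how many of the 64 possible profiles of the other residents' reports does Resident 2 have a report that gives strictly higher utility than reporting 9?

47

Others report (5, 5, 9): truth gives 0; report 5 gives 4 > 0. Violating.
Others report (5, 5, 11): truth gives 0; report 5 gives 4 > 0. Violating.
Others report (5, 5, 21): truth gives 0; report 5 gives 4 > 0. Violating.
Others report (5, 9, 5): truth gives 0; report 5 gives 4 > 0. Violating.
Others report (5, 5, 5): truth gives 0; no alternative beats it.
Others report (21, 5, 5): truth gives 6; no alternative beats it.
(Checking all 64 profiles: 47 have a profitable deviation, 17 do not.)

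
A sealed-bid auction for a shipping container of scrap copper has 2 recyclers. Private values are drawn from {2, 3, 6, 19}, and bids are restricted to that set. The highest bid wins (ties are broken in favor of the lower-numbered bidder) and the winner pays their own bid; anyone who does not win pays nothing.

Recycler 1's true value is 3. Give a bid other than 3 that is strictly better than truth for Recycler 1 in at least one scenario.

Suppose Recycler 2 bids 2.
Bid 3: wins, pays 3, utility 3 - 3 = 0.
Bid 2: wins, pays 2, utility 3 - 2 = 1.
So bidding 2 beats truth here (1 > 0).

2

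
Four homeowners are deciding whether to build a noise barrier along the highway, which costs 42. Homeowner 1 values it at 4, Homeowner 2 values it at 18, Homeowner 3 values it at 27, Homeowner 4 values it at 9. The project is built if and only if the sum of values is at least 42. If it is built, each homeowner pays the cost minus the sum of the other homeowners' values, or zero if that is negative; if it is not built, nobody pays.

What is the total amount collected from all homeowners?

13

Total value 58 ≥ cost 42, so it is built.
Homeowner 1: others sum to 54; max(0, 42 - 54) = 0.
Homeowner 2: others sum to 40; max(0, 42 - 40) = 2.
Homeowner 3: others sum to 31; max(0, 42 - 31) = 11.
Homeowner 4: others sum to 49; max(0, 42 - 49) = 0.
Total collected = 0 + 2 + 11 + 0 = 13.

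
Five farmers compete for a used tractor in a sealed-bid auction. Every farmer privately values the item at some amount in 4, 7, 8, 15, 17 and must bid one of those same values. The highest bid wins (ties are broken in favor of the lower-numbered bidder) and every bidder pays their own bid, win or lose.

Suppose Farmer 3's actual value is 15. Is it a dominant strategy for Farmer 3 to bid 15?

No

Consider the case where Farmer 1 bids 4, Farmer 2 bids 4, Farmer 4 bids 4 and Farmer 5 bids 4.
Truthful bid 15: wins, pays 15, utility 15 - 15 = 0.
Bid 7 instead: wins, pays 7, utility 15 - 7 = 8.
Since 8 > 0, bidding 7 is strictly better here, so truthful bidding is not dominant.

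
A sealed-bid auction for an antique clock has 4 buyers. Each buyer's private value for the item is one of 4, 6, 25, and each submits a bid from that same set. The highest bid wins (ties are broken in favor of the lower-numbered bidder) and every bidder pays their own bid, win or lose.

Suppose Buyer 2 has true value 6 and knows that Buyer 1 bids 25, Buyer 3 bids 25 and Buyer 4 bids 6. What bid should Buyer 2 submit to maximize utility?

Bid 4: loses but pays 4, utility -4.
Bid 6: loses but pays 6, utility -6.
Bid 25: loses but pays 25, utility -25.
The best choice is 4 with utility -4.

4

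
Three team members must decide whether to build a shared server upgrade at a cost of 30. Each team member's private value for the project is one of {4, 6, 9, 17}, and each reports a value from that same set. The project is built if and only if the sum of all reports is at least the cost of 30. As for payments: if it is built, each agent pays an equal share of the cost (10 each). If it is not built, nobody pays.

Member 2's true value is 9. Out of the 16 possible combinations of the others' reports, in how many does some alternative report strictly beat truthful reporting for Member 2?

4

Others report (4, 17): truth gives -1; report 4 gives 0 > -1. Violating.
Others report (6, 17): truth gives -1; report 4 gives 0 > -1. Violating.
Others report (17, 4): truth gives -1; report 4 gives 0 > -1. Violating.
Others report (17, 6): truth gives -1; report 4 gives 0 > -1. Violating.
Others report (4, 4): truth gives 0; no alternative beats it.
Others report (4, 6): truth gives 0; no alternative beats it.
(Checking all 16 profiles: 4 have a profitable deviation, 12 do not.)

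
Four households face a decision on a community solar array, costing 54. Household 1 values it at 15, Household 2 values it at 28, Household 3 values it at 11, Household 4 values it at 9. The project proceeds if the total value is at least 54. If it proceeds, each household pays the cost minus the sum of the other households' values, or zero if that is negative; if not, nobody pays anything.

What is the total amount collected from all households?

Total value 63 ≥ cost 54, so it is built.
Household 1: others sum to 48; max(0, 54 - 48) = 6.
Household 2: others sum to 35; max(0, 54 - 35) = 19.
Household 3: others sum to 52; max(0, 54 - 52) = 2.
Household 4: others sum to 54; max(0, 54 - 54) = 0.
Total collected = 6 + 19 + 2 + 0 = 27.

27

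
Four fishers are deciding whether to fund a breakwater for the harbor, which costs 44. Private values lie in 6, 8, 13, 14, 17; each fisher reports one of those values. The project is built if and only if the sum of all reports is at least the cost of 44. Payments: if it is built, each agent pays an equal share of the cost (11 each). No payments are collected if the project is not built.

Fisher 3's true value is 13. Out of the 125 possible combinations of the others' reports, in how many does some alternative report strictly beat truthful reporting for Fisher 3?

21

Others report (6, 6, 17): truth gives 0; report 17 gives 2 > 0. Violating.
Others report (6, 8, 13): truth gives 0; report 17 gives 2 > 0. Violating.
Others report (6, 8, 14): truth gives 0; report 17 gives 2 > 0. Violating.
Others report (6, 13, 8): truth gives 0; report 17 gives 2 > 0. Violating.
Others report (6, 6, 6): truth gives 0; no alternative beats it.
Others report (6, 6, 8): truth gives 0; no alternative beats it.
(Checking all 125 profiles: 21 have a profitable deviation, 104 do not.)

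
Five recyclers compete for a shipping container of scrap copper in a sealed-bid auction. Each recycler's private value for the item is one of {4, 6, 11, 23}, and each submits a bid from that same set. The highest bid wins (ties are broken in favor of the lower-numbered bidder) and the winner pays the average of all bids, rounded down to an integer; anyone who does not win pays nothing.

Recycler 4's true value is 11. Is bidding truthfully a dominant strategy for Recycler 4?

No

Consider the case where Recycler 1 bids 4, Recycler 2 bids 4, Recycler 3 bids 4 and Recycler 5 bids 4.
Truthful bid 11: wins, pays 5, utility 11 - 5 = 6.
Bid 6 instead: wins, pays 4, utility 11 - 4 = 7.
Since 7 > 6, bidding 6 is strictly better here, so truthful bidding is not dominant.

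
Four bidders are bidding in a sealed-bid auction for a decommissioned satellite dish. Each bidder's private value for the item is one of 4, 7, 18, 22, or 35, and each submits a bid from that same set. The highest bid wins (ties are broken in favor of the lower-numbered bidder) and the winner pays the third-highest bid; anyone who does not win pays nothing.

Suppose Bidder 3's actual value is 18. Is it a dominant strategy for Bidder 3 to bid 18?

No

Consider the case where Bidder 1 bids 4, Bidder 2 bids 4 and Bidder 4 bids 22.
Truthful bid 18: loses, pays 0, utility 0.
Bid 22 instead: wins, pays 4, utility 18 - 4 = 14.
Since 14 > 0, bidding 22 is strictly better here, so truthful bidding is not dominant.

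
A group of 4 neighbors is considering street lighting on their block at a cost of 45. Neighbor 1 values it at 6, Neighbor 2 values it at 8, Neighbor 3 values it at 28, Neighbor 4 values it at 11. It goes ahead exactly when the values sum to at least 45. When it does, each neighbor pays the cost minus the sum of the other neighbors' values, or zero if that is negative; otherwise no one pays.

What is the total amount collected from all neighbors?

23

Total value 53 ≥ cost 45, so it is built.
Neighbor 1: others sum to 47; max(0, 45 - 47) = 0.
Neighbor 2: others sum to 45; max(0, 45 - 45) = 0.
Neighbor 3: others sum to 25; max(0, 45 - 25) = 20.
Neighbor 4: others sum to 42; max(0, 45 - 42) = 3.
Total collected = 0 + 0 + 20 + 3 = 23.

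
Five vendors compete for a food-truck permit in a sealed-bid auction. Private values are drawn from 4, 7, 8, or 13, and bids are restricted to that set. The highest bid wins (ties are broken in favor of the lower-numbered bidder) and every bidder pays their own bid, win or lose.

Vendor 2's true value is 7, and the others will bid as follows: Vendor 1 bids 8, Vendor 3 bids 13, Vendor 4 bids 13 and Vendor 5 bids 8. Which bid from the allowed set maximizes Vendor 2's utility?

4

Bid 4: loses but pays 4, utility -4.
Bid 7: loses but pays 7, utility -7.
Bid 8: loses but pays 8, utility -8.
Bid 13: wins, pays 13, utility 7 - 13 = -6.
The best choice is 4 with utility -4.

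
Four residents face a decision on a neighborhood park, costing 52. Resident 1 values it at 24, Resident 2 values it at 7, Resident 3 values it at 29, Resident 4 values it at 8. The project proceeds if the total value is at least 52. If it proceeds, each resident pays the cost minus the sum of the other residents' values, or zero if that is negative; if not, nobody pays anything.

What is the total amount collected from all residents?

21

Total value 68 ≥ cost 52, so it is built.
Resident 1: others sum to 44; max(0, 52 - 44) = 8.
Resident 2: others sum to 61; max(0, 52 - 61) = 0.
Resident 3: others sum to 39; max(0, 52 - 39) = 13.
Resident 4: others sum to 60; max(0, 52 - 60) = 0.
Total collected = 8 + 0 + 13 + 0 = 21.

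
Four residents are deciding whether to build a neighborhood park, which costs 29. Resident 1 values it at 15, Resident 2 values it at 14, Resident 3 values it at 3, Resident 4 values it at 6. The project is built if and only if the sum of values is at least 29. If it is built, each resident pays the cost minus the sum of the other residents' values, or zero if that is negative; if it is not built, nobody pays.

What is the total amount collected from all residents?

11

Total value 38 ≥ cost 29, so it is built.
Resident 1: others sum to 23; max(0, 29 - 23) = 6.
Resident 2: others sum to 24; max(0, 29 - 24) = 5.
Resident 3: others sum to 35; max(0, 29 - 35) = 0.
Resident 4: others sum to 32; max(0, 29 - 32) = 0.
Total collected = 6 + 5 + 0 + 0 = 11.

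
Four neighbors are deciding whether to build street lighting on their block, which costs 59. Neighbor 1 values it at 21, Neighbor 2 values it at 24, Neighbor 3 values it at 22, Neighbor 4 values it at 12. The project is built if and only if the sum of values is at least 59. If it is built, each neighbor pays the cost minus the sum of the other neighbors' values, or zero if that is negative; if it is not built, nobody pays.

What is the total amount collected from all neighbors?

Total value 79 ≥ cost 59, so it is built.
Neighbor 1: others sum to 58; max(0, 59 - 58) = 1.
Neighbor 2: others sum to 55; max(0, 59 - 55) = 4.
Neighbor 3: others sum to 57; max(0, 59 - 57) = 2.
Neighbor 4: others sum to 67; max(0, 59 - 67) = 0.
Total collected = 1 + 4 + 2 + 0 = 7.

7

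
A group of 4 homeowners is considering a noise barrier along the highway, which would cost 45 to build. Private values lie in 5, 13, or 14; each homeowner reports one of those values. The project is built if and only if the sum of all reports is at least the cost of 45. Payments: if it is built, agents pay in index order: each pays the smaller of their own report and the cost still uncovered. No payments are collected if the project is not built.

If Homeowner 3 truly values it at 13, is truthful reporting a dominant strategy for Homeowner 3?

No

Consider the case where Homeowner 1 reports 13, Homeowner 2 reports 13 and Homeowner 4 reports 14.
Truthful report 13: project built, pays 13, utility 13 - 13 = 0.
Report 5 instead: project built, pays 5, utility 13 - 5 = 8.
Since 8 > 0, reporting 5 is strictly better here, so truthful reporting is not dominant.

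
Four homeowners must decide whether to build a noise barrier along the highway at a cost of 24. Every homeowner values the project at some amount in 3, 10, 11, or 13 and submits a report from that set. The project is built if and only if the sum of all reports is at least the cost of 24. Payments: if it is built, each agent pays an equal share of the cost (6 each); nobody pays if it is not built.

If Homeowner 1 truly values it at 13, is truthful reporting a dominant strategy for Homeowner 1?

Check each profile of the others' reports and compare truth against every alternative report.
Others report (3, 3, 10): truth gives 7, best alternative gives 7.
Others report (3, 3, 11): truth gives 7, best alternative gives 7.
Others report (3, 3, 13): truth gives 7, best alternative gives 7.
Others report (3, 10, 3): truth gives 7, best alternative gives 7.
Others report (3, 10, 10): truth gives 7, best alternative gives 7.
Others report (3, 10, 11): truth gives 7, best alternative gives 7.
(Remaining 58 profiles checked similarly; truth is weakly best in each.)
In every case the truthful report is at least as good as any alternative, so it is a dominant strategy.

Yes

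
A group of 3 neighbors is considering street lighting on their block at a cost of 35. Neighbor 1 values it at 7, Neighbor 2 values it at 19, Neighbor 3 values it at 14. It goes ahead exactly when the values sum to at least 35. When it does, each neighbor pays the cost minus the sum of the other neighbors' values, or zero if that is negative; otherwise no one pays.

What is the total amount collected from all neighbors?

Total value 40 ≥ cost 35, so it is built.
Neighbor 1: others sum to 33; max(0, 35 - 33) = 2.
Neighbor 2: others sum to 21; max(0, 35 - 21) = 14.
Neighbor 3: others sum to 26; max(0, 35 - 26) = 9.
Total collected = 2 + 14 + 9 = 25.

25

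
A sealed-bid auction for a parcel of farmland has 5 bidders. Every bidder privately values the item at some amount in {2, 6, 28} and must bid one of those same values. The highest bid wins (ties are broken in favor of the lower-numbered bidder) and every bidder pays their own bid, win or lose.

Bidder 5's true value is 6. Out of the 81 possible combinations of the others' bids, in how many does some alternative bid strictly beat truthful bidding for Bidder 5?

80

Others bid (2, 2, 2, 6): truth gives -6; bid 2 gives -2 > -6. Violating.
Others bid (2, 2, 2, 28): truth gives -6; bid 2 gives -2 > -6. Violating.
Others bid (2, 2, 6, 2): truth gives -6; bid 2 gives -2 > -6. Violating.
Others bid (2, 2, 6, 6): truth gives -6; bid 2 gives -2 > -6. Violating.
Others bid (2, 2, 2, 2): truth gives 0; no alternative beats it.
(Checking all 81 profiles: 80 have a profitable deviation, 1 does not.)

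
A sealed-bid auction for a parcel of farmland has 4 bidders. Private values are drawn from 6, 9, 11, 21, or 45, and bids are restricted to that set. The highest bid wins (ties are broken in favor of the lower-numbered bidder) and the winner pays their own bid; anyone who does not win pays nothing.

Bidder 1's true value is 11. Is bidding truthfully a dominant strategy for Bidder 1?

No

Consider the case where Bidder 2 bids 6, Bidder 3 bids 6 and Bidder 4 bids 6.
Truthful bid 11: wins, pays 11, utility 11 - 11 = 0.
Bid 6 instead: wins, pays 6, utility 11 - 6 = 5.
Since 5 > 0, bidding 6 is strictly better here, so truthful bidding is not dominant.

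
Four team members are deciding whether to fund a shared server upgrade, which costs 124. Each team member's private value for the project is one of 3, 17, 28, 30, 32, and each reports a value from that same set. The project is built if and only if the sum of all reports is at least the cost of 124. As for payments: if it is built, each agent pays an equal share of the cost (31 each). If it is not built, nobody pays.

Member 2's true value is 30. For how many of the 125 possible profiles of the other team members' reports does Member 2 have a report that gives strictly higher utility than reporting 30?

4

Others report (30, 32, 32): truth gives -1; report 3 gives 0 > -1. Violating.
Others report (32, 30, 32): truth gives -1; report 3 gives 0 > -1. Violating.
Others report (32, 32, 30): truth gives -1; report 3 gives 0 > -1. Violating.
Others report (32, 32, 32): truth gives -1; report 3 gives 0 > -1. Violating.
Others report (3, 3, 3): truth gives 0; no alternative beats it.
Others report (3, 3, 17): truth gives 0; no alternative beats it.
(Checking all 125 profiles: 4 have a profitable deviation, 121 do not.)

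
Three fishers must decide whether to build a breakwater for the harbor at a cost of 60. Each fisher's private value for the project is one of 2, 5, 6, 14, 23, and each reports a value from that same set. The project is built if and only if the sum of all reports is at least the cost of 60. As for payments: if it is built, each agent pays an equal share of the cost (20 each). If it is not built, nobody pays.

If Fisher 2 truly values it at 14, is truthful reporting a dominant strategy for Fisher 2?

No

Consider the case where Fisher 1 reports 23 and Fisher 3 reports 23.
Truthful report 14: project built, pays 20, utility 14 - 20 = -6.
Report 2 instead: project not built, utility 0.
Since 0 > -6, reporting 2 is strictly better here, so truthful reporting is not dominant.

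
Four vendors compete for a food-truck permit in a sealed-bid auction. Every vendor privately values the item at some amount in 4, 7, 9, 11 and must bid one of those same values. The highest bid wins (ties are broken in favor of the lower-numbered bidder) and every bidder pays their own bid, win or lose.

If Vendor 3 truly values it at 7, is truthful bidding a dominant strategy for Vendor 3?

No

Consider the case where Vendor 1 bids 4, Vendor 2 bids 4 and Vendor 4 bids 9.
Truthful bid 7: loses but pays 7, utility -7.
Bid 4 instead: loses but pays 4, utility -4.
Since -4 > -7, bidding 4 is strictly better here, so truthful bidding is not dominant.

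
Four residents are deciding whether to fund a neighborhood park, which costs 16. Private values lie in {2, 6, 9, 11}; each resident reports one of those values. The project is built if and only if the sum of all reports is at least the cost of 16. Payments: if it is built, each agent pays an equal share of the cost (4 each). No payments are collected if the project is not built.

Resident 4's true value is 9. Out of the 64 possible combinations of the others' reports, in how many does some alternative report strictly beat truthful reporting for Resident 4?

1

Others report (2, 2, 2): truth gives 0; report 11 gives 5 > 0. Violating.
Others report (2, 2, 6): truth gives 5; no alternative beats it.
Others report (2, 2, 9): truth gives 5; no alternative beats it.
(Checking all 64 profiles: 1 has a profitable deviation, 63 do not.)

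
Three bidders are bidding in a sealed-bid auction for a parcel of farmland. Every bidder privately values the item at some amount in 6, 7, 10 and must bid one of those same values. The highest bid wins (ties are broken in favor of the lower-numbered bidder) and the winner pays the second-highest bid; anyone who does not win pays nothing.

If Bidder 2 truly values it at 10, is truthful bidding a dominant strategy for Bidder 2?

Check each profile of the others' bids and compare truth against every alternative bid.
Others bid (7, 6): truth gives 3, best alternative gives 0.
Others bid (7, 7): truth gives 3, best alternative gives 0.
Others bid (6, 6): truth gives 4, best alternative gives 4.
Others bid (6, 7): truth gives 3, best alternative gives 3.
Others bid (6, 10): truth gives 0, best alternative gives 0.
Others bid (7, 10): truth gives 0, best alternative gives 0.
(Remaining 3 profiles checked similarly; truth is weakly best in each.)
In every case the truthful bid is at least as good as any alternative, so it is a dominant strategy.

Yes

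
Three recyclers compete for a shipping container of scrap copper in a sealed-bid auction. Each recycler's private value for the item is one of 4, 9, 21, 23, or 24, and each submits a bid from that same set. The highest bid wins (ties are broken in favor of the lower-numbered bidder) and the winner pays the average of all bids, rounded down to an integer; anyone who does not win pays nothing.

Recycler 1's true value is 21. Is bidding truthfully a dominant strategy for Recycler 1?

No

Consider the case where Recycler 2 bids 4 and Recycler 3 bids 4.
Truthful bid 21: wins, pays 9, utility 21 - 9 = 12.
Bid 4 instead: wins, pays 4, utility 21 - 4 = 17.
Since 17 > 12, bidding 4 is strictly better here, so truthful bidding is not dominant.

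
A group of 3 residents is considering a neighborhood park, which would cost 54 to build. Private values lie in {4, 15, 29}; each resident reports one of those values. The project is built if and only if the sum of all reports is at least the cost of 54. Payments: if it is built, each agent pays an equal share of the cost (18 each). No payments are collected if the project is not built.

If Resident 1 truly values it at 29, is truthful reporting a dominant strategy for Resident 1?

Yes

Check each profile of the others' reports and compare truth against every alternative report.
Others report (4, 29): truth gives 11, best alternative gives 0.
Others report (15, 15): truth gives 11, best alternative gives 0.
Others report (29, 4): truth gives 11, best alternative gives 0.
Others report (15, 29): truth gives 11, best alternative gives 11.
Others report (29, 15): truth gives 11, best alternative gives 11.
Others report (29, 29): truth gives 11, best alternative gives 11.
(Remaining 3 profiles checked similarly; truth is weakly best in each.)
In every case the truthful report is at least as good as any alternative, so it is a dominant strategy.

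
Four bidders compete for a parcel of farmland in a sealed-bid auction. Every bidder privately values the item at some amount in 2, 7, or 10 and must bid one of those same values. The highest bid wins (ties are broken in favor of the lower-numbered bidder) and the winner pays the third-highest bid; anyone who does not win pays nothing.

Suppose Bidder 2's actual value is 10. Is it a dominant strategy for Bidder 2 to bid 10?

Yes

Check each profile of the others' bids and compare truth against every alternative bid.
Others bid (2, 2, 10): truth gives 8, best alternative gives 0.
Others bid (2, 10, 2): truth gives 8, best alternative gives 0.
Others bid (7, 2, 2): truth gives 8, best alternative gives 0.
Others bid (2, 7, 10): truth gives 3, best alternative gives 0.
Others bid (2, 10, 7): truth gives 3, best alternative gives 0.
Others bid (7, 2, 7): truth gives 3, best alternative gives 0.
(Remaining 21 profiles checked similarly; truth is weakly best in each.)
In every case the truthful bid is at least as good as any alternative, so it is a dominant strategy.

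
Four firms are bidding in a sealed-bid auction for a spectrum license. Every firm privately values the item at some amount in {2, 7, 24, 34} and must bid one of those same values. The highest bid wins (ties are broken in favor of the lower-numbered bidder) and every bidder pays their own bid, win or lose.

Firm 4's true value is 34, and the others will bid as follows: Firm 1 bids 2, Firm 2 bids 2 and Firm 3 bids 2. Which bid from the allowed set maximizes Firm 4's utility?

7

Bid 2: loses but pays 2, utility -2.
Bid 7: wins, pays 7, utility 34 - 7 = 27.
Bid 24: wins, pays 24, utility 34 - 24 = 10.
Bid 34: wins, pays 34, utility 34 - 34 = 0.
The best choice is 7 with utility 27.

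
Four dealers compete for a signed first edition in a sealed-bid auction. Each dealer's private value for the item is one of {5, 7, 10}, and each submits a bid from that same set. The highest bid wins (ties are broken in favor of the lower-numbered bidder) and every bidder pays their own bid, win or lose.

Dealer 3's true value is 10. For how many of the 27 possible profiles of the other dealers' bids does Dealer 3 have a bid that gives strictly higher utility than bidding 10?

17

Others bid (5, 5, 5): truth gives 0; bid 7 gives 3 > 0. Violating.
Others bid (5, 5, 7): truth gives 0; bid 7 gives 3 > 0. Violating.
Others bid (5, 10, 5): truth gives -10; bid 5 gives -5 > -10. Violating.
Others bid (5, 10, 7): truth gives -10; bid 5 gives -5 > -10. Violating.
Others bid (5, 5, 10): truth gives 0; no alternative beats it.
Others bid (5, 7, 5): truth gives 0; no alternative beats it.
(Checking all 27 profiles: 17 have a profitable deviation, 10 do not.)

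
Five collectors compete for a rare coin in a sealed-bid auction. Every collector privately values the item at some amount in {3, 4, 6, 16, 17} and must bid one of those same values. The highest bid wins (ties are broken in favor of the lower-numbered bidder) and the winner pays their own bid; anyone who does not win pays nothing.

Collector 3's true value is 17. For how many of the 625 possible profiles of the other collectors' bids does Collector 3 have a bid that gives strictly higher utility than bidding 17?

Others bid (3, 3, 3, 3): truth gives 0; bid 4 gives 13 > 0. Violating.
Others bid (3, 3, 3, 4): truth gives 0; bid 4 gives 13 > 0. Violating.
Others bid (3, 3, 3, 6): truth gives 0; bid 6 gives 11 > 0. Violating.
Others bid (3, 3, 3, 16): truth gives 0; bid 16 gives 1 > 0. Violating.
Others bid (3, 3, 3, 17): truth gives 0; no alternative beats it.
Others bid (3, 3, 4, 17): truth gives 0; no alternative beats it.
(Checking all 625 profiles: 144 have a profitable deviation, 481 do not.)

144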